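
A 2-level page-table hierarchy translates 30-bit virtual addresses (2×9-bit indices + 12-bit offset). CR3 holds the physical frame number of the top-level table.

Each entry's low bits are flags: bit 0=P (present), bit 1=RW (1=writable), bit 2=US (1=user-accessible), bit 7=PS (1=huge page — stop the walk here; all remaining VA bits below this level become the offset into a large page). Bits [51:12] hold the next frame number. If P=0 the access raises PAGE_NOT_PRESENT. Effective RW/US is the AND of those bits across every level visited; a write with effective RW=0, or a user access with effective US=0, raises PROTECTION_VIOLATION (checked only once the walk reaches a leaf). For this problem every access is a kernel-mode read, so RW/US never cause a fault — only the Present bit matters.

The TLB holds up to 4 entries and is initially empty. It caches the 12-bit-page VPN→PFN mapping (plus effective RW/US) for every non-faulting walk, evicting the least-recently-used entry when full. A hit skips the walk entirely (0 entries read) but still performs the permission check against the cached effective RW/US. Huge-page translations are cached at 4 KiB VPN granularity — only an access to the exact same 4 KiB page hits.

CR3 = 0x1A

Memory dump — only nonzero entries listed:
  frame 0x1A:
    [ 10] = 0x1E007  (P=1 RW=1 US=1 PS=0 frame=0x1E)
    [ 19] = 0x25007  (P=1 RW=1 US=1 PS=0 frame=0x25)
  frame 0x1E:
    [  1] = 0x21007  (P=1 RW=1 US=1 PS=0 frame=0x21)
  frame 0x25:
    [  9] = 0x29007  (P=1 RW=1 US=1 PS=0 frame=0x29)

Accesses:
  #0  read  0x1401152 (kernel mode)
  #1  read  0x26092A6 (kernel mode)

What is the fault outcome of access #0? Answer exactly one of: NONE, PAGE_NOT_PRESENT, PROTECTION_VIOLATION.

Per-access translation:
#0 VA=0x1401152 (r,kernel):
  lvl0: tbl 0x1A, slot 10 ⇒ 0x1E007 (P1/RW1/US1/PS0)
  lvl1: tbl 0x1E, slot 1 ⇒ 0x21007 (P1/RW1/US1/PS0)
  ⇒ phys 0x21152  [2 reads]
#1 VA=0x26092A6 (r,kernel):
  lvl0: tbl 0x1A, slot 19 ⇒ 0x25007 (P1/RW1/US1/PS0)
  lvl1: tbl 0x25, slot 9 ⇒ 0x29007 (P1/RW1/US1/PS0)
  ⇒ phys 0x292A6  [2 reads]

Access #0 fault: NONE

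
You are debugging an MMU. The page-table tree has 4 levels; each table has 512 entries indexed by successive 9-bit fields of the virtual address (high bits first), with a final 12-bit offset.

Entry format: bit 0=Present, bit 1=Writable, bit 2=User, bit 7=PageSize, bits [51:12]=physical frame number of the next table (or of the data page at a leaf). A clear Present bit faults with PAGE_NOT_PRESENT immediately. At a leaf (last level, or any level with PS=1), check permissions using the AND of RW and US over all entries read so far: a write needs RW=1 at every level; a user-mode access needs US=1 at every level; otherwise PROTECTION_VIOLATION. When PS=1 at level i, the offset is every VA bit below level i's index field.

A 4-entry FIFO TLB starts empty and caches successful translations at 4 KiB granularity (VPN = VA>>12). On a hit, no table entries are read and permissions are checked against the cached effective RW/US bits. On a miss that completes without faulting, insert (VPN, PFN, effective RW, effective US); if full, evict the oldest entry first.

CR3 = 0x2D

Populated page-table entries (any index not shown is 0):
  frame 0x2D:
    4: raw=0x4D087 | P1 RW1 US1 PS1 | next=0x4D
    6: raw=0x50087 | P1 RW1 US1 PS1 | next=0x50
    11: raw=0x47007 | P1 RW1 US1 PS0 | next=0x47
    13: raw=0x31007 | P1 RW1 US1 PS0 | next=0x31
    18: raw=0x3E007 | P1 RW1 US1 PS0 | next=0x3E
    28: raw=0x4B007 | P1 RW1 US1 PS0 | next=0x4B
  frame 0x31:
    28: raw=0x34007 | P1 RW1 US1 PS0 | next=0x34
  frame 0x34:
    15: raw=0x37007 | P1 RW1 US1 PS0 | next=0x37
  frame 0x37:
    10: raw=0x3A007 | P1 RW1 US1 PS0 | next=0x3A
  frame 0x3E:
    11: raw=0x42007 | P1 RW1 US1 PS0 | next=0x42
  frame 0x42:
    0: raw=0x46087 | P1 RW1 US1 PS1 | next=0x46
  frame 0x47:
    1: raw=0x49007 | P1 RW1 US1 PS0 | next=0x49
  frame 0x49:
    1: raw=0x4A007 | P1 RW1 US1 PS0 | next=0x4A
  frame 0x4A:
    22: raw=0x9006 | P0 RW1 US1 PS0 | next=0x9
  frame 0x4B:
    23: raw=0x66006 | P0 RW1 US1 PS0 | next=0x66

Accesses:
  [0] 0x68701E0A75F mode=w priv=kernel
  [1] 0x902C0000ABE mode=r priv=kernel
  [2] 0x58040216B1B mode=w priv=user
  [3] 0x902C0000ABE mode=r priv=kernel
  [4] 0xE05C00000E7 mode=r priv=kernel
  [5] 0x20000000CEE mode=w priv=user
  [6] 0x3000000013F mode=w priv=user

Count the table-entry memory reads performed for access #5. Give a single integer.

Per-access translation:
#0 VA=0x68701E0A75F (w,kernel):
  [0] read 0x2D idx=13: raw=0x31007 flags P=1 W=1 U=1 S=0
  [1] read 0x31 idx=28: raw=0x34007 flags P=1 W=1 U=1 S=0
  [2] read 0x34 idx=15: raw=0x37007 flags P=1 W=1 U=1 S=0
  [3] read 0x37 idx=10: raw=0x3A007 flags P=1 W=1 U=1 S=0
  ⇒ phys 0x3A75F  [4 reads]
#1 VA=0x902C0000ABE (r,kernel):
  [0] read 0x2D idx=18: raw=0x3E007 flags P=1 W=1 U=1 S=0
  [1] read 0x3E idx=11: raw=0x42007 flags P=1 W=1 U=1 S=0
  [2] read 0x42 idx=0: raw=0x46087 flags P=1 W=1 U=1 S=1
  ⇒ phys 0x46ABE (huge @L2)  [3 reads]
#2 VA=0x58040216B1B (w,user):
  [0] read 0x2D idx=11: raw=0x47007 flags P=1 W=1 U=1 S=0
  [1] read 0x47 idx=1: raw=0x49007 flags P=1 W=1 U=1 S=0
  [2] read 0x49 idx=1: raw=0x4A007 flags P=1 W=1 U=1 S=0
  [3] read 0x4A idx=22: raw=0x9006 flags P=0 W=1 U=1 S=0
  → PAGE_NOT_PRESENT  (4 entries read)
#3 VA=0x902C0000ABE (r,kernel):
  TLB hit vpn=0x902C0000 → PA=0x46ABE
#4 VA=0xE05C00000E7 (r,kernel):
  [0] read 0x2D idx=28: raw=0x4B007 flags P=1 W=1 U=1 S=0
  [1] read 0x4B idx=23: raw=0x66006 flags P=0 W=1 U=1 S=0
  → PAGE_NOT_PRESENT  (2 entries read)
#5 VA=0x20000000CEE (w,user):
  [0] read 0x2D idx=4: raw=0x4D087 flags P=1 W=1 U=1 S=1
  ⇒ phys 0x4DCEE (huge @L0)  [1 reads]
#6 VA=0x3000000013F (w,user):
  [0] read 0x2D idx=6: raw=0x50087 flags P=1 W=1 U=1 S=1
  ⇒ phys 0x5013F (huge @L0)  [1 reads]

Entries read for #5: 1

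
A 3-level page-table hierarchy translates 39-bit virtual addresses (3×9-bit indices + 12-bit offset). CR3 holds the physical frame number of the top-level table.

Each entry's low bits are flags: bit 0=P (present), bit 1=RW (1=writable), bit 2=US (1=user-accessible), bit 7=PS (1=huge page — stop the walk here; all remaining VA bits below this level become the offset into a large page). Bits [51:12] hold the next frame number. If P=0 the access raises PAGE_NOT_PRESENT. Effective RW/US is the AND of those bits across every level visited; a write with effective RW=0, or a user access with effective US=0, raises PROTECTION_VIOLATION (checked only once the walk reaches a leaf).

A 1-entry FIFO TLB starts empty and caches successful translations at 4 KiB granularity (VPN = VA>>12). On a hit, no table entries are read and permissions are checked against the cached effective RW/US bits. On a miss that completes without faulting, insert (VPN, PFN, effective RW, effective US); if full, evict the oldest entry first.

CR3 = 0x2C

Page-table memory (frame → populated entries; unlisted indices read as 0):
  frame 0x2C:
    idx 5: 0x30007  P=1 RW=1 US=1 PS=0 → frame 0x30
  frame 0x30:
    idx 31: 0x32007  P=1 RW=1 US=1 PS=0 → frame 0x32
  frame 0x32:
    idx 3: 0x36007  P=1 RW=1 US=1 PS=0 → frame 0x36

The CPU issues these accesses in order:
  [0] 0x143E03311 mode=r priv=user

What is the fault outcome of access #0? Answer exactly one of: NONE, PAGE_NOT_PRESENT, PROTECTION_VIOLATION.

Per-access translation:
#0 VA=0x143E03311 (r,user):
  [0] read 0x2C idx=5: raw=0x30007 flags P=1 W=1 U=1 S=0
  [1] read 0x30 idx=31: raw=0x32007 flags P=1 W=1 U=1 S=0
  [2] read 0x32 idx=3: raw=0x36007 flags P=1 W=1 U=1 S=0
  ✓ 0x36311  — 3 lookups

Access #0 fault: NONE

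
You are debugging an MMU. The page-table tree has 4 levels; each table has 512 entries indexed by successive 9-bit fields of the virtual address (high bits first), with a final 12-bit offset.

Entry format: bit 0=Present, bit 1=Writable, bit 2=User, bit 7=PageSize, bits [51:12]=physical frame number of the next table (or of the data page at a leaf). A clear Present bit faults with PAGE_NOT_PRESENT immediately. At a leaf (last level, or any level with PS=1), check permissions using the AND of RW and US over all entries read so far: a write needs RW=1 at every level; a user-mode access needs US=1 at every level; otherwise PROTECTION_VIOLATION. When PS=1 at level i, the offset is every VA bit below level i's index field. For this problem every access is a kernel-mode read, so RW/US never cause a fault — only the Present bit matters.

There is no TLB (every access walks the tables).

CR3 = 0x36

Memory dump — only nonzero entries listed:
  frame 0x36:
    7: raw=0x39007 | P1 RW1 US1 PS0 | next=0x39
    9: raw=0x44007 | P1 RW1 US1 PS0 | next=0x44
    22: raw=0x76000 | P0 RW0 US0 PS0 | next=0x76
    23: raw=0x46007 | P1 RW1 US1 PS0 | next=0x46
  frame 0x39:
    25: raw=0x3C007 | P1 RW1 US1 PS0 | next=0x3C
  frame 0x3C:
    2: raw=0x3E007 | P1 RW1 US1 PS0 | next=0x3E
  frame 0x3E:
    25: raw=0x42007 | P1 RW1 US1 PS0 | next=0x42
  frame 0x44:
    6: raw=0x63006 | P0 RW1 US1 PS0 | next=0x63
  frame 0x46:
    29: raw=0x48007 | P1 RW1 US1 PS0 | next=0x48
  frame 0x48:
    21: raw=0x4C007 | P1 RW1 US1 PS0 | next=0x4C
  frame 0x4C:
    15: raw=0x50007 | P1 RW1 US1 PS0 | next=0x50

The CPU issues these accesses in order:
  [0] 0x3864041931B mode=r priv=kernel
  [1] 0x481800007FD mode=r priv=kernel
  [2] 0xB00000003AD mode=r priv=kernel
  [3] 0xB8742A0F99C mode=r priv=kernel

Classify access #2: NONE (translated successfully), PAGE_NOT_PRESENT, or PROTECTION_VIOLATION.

Per-access translation:
#0 VA=0x3864041931B (r,kernel):
  L0 @0x36[7] → 0x39007  P=1,RW=1,US=1,PS=0
  L1 @0x39[25] → 0x3C007  P=1,RW=1,US=1,PS=0
  L2 @0x3C[2] → 0x3E007  P=1,RW=1,US=1,PS=0
  L3 @0x3E[25] → 0x42007  P=1,RW=1,US=1,PS=0
  → PA=0x4231B  (4 entries read)
#1 VA=0x481800007FD (r,kernel):
  L0 @0x36[9] → 0x44007  P=1,RW=1,US=1,PS=0
  L1 @0x44[6] → 0x63006  P=0,RW=1,US=1,PS=0
  ✗ PAGE_NOT_PRESENT  [2 reads]
#2 VA=0xB00000003AD (r,kernel):
  L0 @0x36[22] → 0x76000  P=0,RW=0,US=0,PS=0
  ✗ PAGE_NOT_PRESENT  [1 reads]
#3 VA=0xB8742A0F99C (r,kernel):
  L0 @0x36[23] → 0x46007  P=1,RW=1,US=1,PS=0
  L1 @0x46[29] → 0x48007  P=1,RW=1,US=1,PS=0
  L2 @0x48[21] → 0x4C007  P=1,RW=1,US=1,PS=0
  L3 @0x4C[15] → 0x50007  P=1,RW=1,US=1,PS=0
  → PA=0x5099C  (4 entries read)

Access #2 fault: PAGE_NOT_PRESENT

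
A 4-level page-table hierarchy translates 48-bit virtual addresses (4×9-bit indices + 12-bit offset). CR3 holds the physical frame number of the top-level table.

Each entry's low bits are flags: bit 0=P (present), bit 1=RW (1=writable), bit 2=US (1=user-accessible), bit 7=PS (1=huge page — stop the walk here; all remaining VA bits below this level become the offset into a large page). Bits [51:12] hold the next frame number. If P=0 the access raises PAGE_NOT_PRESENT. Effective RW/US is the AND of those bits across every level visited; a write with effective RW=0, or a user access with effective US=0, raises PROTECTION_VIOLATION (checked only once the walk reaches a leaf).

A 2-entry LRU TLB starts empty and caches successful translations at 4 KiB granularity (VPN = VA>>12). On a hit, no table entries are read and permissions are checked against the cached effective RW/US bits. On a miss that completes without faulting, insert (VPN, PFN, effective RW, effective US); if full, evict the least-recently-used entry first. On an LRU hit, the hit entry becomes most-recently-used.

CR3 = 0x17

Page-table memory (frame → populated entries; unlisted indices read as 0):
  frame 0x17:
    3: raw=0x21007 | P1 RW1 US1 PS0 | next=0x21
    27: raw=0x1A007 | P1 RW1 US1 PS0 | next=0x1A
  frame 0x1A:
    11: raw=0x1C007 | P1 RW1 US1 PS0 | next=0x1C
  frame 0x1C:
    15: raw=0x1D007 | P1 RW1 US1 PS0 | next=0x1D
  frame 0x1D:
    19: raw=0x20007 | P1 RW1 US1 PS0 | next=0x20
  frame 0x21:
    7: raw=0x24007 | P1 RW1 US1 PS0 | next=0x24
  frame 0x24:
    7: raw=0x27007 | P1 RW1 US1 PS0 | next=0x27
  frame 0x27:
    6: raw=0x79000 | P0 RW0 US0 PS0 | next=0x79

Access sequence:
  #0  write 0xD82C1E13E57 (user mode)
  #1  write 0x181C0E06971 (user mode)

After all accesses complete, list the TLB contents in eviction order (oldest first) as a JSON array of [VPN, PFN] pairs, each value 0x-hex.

Per-access translation:
#0 VA=0xD82C1E13E57 (w,user):
  L0 @0x17[27] → 0x1A007  P=1,RW=1,US=1,PS=0
  L1 @0x1A[11] → 0x1C007  P=1,RW=1,US=1,PS=0
  L2 @0x1C[15] → 0x1D007  P=1,RW=1,US=1,PS=0
  L3 @0x1D[19] → 0x20007  P=1,RW=1,US=1,PS=0
  ⇒ phys 0x20E57  [4 reads]
#1 VA=0x181C0E06971 (w,user):
  L0 @0x17[3] → 0x21007  P=1,RW=1,US=1,PS=0
  L1 @0x21[7] → 0x24007  P=1,RW=1,US=1,PS=0
  L2 @0x24[7] → 0x27007  P=1,RW=1,US=1,PS=0
  L3 @0x27[6] → 0x79000  P=0,RW=0,US=0,PS=0
  ⇒ fault: PAGE_NOT_PRESENT  — 4 lookups

TLB: [["0xD82C1E13", "0x20"]]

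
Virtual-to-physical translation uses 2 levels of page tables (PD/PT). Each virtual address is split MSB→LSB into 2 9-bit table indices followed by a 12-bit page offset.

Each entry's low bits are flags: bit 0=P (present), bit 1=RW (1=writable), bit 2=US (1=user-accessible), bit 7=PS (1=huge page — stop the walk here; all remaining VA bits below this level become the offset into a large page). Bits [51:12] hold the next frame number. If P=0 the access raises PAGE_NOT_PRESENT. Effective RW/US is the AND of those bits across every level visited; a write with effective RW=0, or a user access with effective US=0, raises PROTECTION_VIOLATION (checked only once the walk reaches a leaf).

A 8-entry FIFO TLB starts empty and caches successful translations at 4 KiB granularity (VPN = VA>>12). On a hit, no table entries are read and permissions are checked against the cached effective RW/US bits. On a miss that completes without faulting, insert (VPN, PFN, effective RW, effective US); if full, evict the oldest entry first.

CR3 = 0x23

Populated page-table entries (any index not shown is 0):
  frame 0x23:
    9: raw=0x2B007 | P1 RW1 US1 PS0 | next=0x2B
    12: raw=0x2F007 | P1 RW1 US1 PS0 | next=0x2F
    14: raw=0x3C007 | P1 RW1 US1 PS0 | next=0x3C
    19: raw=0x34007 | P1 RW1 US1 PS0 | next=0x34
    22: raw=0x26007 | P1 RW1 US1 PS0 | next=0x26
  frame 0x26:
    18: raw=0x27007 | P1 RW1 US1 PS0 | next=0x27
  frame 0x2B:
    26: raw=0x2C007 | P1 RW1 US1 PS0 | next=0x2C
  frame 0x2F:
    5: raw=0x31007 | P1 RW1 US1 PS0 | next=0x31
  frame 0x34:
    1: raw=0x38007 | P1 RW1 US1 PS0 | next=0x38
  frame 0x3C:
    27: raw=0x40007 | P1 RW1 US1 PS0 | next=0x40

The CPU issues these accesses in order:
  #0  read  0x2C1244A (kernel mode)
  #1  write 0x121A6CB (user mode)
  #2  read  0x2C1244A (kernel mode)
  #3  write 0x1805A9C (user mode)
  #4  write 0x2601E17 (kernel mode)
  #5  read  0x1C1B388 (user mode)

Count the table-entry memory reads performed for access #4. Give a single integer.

Walk each access:
#0 VA=0x2C1244A (r,kernel):
  lvl0: tbl 0x23, slot 22 ⇒ 0x26007 (P1/RW1/US1/PS0)
  lvl1: tbl 0x26, slot 18 ⇒ 0x27007 (P1/RW1/US1/PS0)
  → PA=0x2744A  (2 entries read)
#1 VA=0x121A6CB (w,user):
  lvl0: tbl 0x23, slot 9 ⇒ 0x2B007 (P1/RW1/US1/PS0)
  lvl1: tbl 0x2B, slot 26 ⇒ 0x2C007 (P1/RW1/US1/PS0)
  → PA=0x2C6CB  (2 entries read)
#2 VA=0x2C1244A (r,kernel):
  TLB hit vpn=0x2C12 → PA=0x2744A
#3 VA=0x1805A9C (w,user):
  lvl0: tbl 0x23, slot 12 ⇒ 0x2F007 (P1/RW1/US1/PS0)
  lvl1: tbl 0x2F, slot 5 ⇒ 0x31007 (P1/RW1/US1/PS0)
  → PA=0x31A9C  (2 entries read)
#4 VA=0x2601E17 (w,kernel):
  lvl0: tbl 0x23, slot 19 ⇒ 0x34007 (P1/RW1/US1/PS0)
  lvl1: tbl 0x34, slot 1 ⇒ 0x38007 (P1/RW1/US1/PS0)
  → PA=0x38E17  (2 entries read)
#5 VA=0x1C1B388 (r,user):
  lvl0: tbl 0x23, slot 14 ⇒ 0x3C007 (P1/RW1/US1/PS0)
  lvl1: tbl 0x3C, slot 27 ⇒ 0x40007 (P1/RW1/US1/PS0)
  → PA=0x40388  (2 entries read)

Entries read for #4: 2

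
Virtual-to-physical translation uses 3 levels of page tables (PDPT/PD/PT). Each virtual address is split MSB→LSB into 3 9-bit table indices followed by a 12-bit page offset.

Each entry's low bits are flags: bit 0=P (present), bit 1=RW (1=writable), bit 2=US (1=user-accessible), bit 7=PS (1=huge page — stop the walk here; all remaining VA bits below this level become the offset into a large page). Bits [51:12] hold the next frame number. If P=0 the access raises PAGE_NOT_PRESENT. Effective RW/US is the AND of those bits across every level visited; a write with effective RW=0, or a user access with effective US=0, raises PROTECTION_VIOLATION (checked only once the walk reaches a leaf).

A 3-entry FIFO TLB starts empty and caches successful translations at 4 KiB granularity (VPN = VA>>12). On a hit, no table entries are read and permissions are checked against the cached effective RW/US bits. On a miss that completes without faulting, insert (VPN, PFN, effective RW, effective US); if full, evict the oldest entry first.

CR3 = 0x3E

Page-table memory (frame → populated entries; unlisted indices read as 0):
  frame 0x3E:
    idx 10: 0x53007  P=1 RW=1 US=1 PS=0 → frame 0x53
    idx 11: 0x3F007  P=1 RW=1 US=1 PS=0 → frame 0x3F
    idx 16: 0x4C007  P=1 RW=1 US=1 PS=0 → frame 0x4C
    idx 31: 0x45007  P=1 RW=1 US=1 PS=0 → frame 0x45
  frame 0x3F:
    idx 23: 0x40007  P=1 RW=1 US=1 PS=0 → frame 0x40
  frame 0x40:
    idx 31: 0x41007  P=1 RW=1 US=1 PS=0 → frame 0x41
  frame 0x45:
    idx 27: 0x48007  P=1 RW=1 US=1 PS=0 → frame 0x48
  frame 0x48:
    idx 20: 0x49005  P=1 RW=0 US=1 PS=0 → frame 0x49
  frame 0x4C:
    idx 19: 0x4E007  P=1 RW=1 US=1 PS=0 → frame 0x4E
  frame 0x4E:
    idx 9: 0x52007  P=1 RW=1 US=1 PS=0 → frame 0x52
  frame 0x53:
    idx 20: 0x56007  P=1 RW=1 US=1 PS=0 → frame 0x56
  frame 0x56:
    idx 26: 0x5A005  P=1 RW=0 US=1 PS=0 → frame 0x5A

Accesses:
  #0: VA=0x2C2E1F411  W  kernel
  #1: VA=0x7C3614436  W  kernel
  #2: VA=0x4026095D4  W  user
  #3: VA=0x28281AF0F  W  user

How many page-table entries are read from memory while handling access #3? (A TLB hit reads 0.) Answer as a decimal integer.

Per-access translation:
#0 VA=0x2C2E1F411 (w,kernel):
  L0: frame=0x3E idx=11 entry=0x3F007 [P=1 RW=1 US=1 PS=0]
  L1: frame=0x3F idx=23 entry=0x40007 [P=1 RW=1 US=1 PS=0]
  L2: frame=0x40 idx=31 entry=0x41007 [P=1 RW=1 US=1 PS=0]
  ⇒ phys 0x41411  [3 reads]
#1 VA=0x7C3614436 (w,kernel):
  L0: frame=0x3E idx=31 entry=0x45007 [P=1 RW=1 US=1 PS=0]
  L1: frame=0x45 idx=27 entry=0x48007 [P=1 RW=1 US=1 PS=0]
  L2: frame=0x48 idx=20 entry=0x49005 [P=1 RW=0 US=1 PS=0]
  ✗ PROTECTION_VIOLATION  [3 reads]
#2 VA=0x4026095D4 (w,user):
  L0: frame=0x3E idx=16 entry=0x4C007 [P=1 RW=1 US=1 PS=0]
  L1: frame=0x4C idx=19 entry=0x4E007 [P=1 RW=1 US=1 PS=0]
  L2: frame=0x4E idx=9 entry=0x52007 [P=1 RW=1 US=1 PS=0]
  ⇒ phys 0x525D4  [3 reads]
#3 VA=0x28281AF0F (w,user):
  L0: frame=0x3E idx=10 entry=0x53007 [P=1 RW=1 US=1 PS=0]
  L1: frame=0x53 idx=20 entry=0x56007 [P=1 RW=1 US=1 PS=0]
  L2: frame=0x56 idx=26 entry=0x5A005 [P=1 RW=0 US=1 PS=0]
  ✗ PROTECTION_VIOLATION  [3 reads]

Entries read for #3: 3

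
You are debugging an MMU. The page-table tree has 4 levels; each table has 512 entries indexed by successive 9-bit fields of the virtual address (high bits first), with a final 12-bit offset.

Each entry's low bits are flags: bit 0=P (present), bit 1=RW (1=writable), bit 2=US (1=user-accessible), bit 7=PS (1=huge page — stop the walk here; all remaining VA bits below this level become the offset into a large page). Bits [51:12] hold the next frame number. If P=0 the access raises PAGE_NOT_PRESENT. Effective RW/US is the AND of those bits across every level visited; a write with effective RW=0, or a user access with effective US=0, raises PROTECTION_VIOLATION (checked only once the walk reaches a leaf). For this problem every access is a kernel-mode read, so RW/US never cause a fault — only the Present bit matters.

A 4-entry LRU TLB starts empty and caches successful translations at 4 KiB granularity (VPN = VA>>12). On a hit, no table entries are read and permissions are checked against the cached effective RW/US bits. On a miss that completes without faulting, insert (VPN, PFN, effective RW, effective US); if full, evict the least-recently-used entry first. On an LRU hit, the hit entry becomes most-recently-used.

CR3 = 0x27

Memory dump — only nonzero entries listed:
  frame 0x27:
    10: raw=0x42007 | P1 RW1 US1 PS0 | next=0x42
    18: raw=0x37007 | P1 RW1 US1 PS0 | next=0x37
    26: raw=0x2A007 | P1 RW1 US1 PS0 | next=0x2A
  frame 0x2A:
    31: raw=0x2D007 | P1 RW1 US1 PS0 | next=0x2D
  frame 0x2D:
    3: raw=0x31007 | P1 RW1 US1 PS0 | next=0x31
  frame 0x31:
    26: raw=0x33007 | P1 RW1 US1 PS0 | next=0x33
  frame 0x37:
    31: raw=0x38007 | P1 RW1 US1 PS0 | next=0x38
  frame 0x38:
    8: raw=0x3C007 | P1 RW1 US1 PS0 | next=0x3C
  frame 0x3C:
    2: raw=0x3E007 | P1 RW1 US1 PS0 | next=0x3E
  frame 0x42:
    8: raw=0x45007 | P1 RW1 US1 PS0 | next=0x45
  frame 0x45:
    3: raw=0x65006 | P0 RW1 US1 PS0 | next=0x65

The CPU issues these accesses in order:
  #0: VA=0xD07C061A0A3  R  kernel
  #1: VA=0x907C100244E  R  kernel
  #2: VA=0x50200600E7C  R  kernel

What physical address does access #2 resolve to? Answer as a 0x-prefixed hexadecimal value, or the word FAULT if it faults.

Per-access translation:
#0 VA=0xD07C061A0A3 (r,kernel):
  [0] read 0x27 idx=26: raw=0x2A007 flags P=1 W=1 U=1 S=0
  [1] read 0x2A idx=31: raw=0x2D007 flags P=1 W=1 U=1 S=0
  [2] read 0x2D idx=3: raw=0x31007 flags P=1 W=1 U=1 S=0
  [3] read 0x31 idx=26: raw=0x33007 flags P=1 W=1 U=1 S=0
  ⇒ phys 0x330A3  [4 reads]
#1 VA=0x907C100244E (r,kernel):
  [0] read 0x27 idx=18: raw=0x37007 flags P=1 W=1 U=1 S=0
  [1] read 0x37 idx=31: raw=0x38007 flags P=1 W=1 U=1 S=0
  [2] read 0x38 idx=8: raw=0x3C007 flags P=1 W=1 U=1 S=0
  [3] read 0x3C idx=2: raw=0x3E007 flags P=1 W=1 U=1 S=0
  ⇒ phys 0x3E44E  [4 reads]
#2 VA=0x50200600E7C (r,kernel):
  [0] read 0x27 idx=10: raw=0x42007 flags P=1 W=1 U=1 S=0
  [1] read 0x42 idx=8: raw=0x45007 flags P=1 W=1 U=1 S=0
  [2] read 0x45 idx=3: raw=0x65006 flags P=0 W=1 U=1 S=0
  ⇒ fault: PAGE_NOT_PRESENT  — 3 lookups

Access #2 PA: FAULT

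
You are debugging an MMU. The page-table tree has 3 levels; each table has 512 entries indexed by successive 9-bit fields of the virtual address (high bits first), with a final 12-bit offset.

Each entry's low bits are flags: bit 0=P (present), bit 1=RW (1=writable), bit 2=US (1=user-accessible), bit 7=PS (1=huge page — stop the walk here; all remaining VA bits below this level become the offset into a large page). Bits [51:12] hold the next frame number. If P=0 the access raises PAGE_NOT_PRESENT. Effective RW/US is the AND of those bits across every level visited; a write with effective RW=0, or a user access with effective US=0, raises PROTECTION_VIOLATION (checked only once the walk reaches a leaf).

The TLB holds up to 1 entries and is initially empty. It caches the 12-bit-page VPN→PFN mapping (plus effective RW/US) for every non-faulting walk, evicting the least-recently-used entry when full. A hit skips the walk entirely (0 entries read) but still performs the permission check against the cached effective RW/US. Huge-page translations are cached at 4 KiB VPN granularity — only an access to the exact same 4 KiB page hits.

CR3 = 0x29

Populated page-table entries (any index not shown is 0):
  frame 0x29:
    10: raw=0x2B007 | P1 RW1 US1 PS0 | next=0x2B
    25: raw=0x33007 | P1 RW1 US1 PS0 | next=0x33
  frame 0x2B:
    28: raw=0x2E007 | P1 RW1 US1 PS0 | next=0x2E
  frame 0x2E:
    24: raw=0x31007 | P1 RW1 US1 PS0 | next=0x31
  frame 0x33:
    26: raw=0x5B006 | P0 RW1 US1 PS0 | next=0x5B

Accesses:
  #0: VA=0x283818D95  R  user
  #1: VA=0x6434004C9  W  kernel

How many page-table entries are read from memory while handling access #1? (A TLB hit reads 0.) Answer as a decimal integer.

Trace:
#0 VA=0x283818D95 (r,user):
  L0: frame=0x29 idx=10 entry=0x2B007 [P=1 RW=1 US=1 PS=0]
  L1: frame=0x2B idx=28 entry=0x2E007 [P=1 RW=1 US=1 PS=0]
  L2: frame=0x2E idx=24 entry=0x31007 [P=1 RW=1 US=1 PS=0]
  ✓ 0x31D95  — 3 lookups
#1 VA=0x6434004C9 (w,kernel):
  L0: frame=0x29 idx=25 entry=0x33007 [P=1 RW=1 US=1 PS=0]
  L1: frame=0x33 idx=26 entry=0x5B006 [P=0 RW=1 US=1 PS=0]
  ⇒ fault: PAGE_NOT_PRESENT  — 2 lookups

Entries read for #1: 2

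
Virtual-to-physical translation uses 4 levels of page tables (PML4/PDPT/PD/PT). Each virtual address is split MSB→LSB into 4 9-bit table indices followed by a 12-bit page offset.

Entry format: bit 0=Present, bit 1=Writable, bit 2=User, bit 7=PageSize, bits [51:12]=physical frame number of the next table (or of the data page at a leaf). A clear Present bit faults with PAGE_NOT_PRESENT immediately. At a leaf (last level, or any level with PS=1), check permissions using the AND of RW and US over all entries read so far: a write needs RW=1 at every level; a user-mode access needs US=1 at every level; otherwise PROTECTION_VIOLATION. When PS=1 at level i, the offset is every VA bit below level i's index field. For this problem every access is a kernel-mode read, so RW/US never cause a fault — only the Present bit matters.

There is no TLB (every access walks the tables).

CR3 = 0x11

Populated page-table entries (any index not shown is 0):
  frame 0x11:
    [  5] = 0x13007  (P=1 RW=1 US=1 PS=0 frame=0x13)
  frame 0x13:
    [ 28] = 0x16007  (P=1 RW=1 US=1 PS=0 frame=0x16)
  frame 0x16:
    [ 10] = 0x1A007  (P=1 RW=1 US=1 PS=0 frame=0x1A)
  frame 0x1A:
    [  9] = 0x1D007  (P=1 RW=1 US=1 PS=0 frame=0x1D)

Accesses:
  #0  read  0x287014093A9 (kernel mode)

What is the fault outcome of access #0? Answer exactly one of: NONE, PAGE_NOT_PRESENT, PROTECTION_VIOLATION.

Per-access translation:
#0 VA=0x287014093A9 (r,kernel):
  L0: frame=0x11 idx=5 entry=0x13007 [P=1 RW=1 US=1 PS=0]
  L1: frame=0x13 idx=28 entry=0x16007 [P=1 RW=1 US=1 PS=0]
  L2: frame=0x16 idx=10 entry=0x1A007 [P=1 RW=1 US=1 PS=0]
  L3: frame=0x1A idx=9 entry=0x1D007 [P=1 RW=1 US=1 PS=0]
  ✓ 0x1D3A9  — 4 lookups

Access #0 fault: NONE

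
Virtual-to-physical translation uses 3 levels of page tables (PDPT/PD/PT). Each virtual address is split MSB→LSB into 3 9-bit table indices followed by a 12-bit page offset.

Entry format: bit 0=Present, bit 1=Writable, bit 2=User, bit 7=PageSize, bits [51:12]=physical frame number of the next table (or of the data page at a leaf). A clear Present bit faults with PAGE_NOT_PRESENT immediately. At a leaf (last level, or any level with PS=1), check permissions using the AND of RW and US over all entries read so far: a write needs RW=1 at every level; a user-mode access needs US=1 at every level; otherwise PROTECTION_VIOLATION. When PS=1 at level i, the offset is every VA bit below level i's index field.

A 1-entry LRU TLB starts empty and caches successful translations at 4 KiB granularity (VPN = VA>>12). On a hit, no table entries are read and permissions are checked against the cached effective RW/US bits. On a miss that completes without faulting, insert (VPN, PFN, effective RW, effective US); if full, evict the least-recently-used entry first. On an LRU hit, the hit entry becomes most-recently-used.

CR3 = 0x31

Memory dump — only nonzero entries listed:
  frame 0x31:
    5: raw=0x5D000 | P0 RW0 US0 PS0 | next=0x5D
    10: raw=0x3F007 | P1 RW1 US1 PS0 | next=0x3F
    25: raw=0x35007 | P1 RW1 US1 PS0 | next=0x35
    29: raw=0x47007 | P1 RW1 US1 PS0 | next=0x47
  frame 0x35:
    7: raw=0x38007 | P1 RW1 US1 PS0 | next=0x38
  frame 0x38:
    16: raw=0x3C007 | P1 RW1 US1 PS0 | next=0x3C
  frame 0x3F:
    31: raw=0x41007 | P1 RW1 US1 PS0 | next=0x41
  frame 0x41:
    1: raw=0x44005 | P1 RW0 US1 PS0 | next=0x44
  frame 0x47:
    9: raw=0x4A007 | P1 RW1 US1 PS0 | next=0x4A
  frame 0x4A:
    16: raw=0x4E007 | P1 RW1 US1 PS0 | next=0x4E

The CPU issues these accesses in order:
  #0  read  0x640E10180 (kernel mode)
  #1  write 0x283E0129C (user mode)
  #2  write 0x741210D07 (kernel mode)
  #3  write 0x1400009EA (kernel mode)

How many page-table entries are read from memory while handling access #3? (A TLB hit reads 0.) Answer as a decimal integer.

Per-access translation:
#0 VA=0x640E10180 (r,kernel):
  L0: frame=0x31 idx=25 entry=0x35007 [P=1 RW=1 US=1 PS=0]
  L1: frame=0x35 idx=7 entry=0x38007 [P=1 RW=1 US=1 PS=0]
  L2: frame=0x38 idx=16 entry=0x3C007 [P=1 RW=1 US=1 PS=0]
  → PA=0x3C180  (3 entries read)
#1 VA=0x283E0129C (w,user):
  L0: frame=0x31 idx=10 entry=0x3F007 [P=1 RW=1 US=1 PS=0]
  L1: frame=0x3F idx=31 entry=0x41007 [P=1 RW=1 US=1 PS=0]
  L2: frame=0x41 idx=1 entry=0x44005 [P=1 RW=0 US=1 PS=0]
  ✗ PROTECTION_VIOLATION  [3 reads]
#2 VA=0x741210D07 (w,kernel):
  L0: frame=0x31 idx=29 entry=0x47007 [P=1 RW=1 US=1 PS=0]
  L1: frame=0x47 idx=9 entry=0x4A007 [P=1 RW=1 US=1 PS=0]
  L2: frame=0x4A idx=16 entry=0x4E007 [P=1 RW=1 US=1 PS=0]
  → PA=0x4ED07  (3 entries read)
#3 VA=0x1400009EA (w,kernel):
  L0: frame=0x31 idx=5 entry=0x5D000 [P=0 RW=0 US=0 PS=0]
  ✗ PAGE_NOT_PRESENT  [1 reads]

Entries read for #3: 1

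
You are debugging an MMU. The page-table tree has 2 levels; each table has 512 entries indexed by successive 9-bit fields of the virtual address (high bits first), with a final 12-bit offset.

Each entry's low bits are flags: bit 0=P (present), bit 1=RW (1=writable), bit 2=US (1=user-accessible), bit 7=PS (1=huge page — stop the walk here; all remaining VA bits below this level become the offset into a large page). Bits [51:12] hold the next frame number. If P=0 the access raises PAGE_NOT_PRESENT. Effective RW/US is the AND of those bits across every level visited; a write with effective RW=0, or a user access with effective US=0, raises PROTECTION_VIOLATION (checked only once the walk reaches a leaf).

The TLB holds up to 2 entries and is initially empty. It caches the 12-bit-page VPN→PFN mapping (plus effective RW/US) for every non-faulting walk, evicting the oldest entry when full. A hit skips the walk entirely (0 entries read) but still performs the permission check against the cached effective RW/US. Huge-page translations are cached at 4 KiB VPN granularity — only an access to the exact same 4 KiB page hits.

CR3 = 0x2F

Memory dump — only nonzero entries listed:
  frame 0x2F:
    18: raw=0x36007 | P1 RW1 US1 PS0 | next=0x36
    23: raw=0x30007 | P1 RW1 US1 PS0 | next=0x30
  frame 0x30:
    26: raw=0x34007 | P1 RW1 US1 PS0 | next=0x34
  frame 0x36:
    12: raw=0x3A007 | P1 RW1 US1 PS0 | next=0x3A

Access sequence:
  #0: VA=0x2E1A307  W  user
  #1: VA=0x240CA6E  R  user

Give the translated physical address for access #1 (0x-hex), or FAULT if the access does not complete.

Trace:
#0 VA=0x2E1A307 (w,user):
  lvl0: tbl 0x2F, slot 23 ⇒ 0x30007 (P1/RW1/US1/PS0)
  lvl1: tbl 0x30, slot 26 ⇒ 0x34007 (P1/RW1/US1/PS0)
  → PA=0x34307  (2 entries read)
#1 VA=0x240CA6E (r,user):
  lvl0: tbl 0x2F, slot 18 ⇒ 0x36007 (P1/RW1/US1/PS0)
  lvl1: tbl 0x36, slot 12 ⇒ 0x3A007 (P1/RW1/US1/PS0)
  → PA=0x3AA6E  (2 entries read)

Access #1 PA: 0x3AA6E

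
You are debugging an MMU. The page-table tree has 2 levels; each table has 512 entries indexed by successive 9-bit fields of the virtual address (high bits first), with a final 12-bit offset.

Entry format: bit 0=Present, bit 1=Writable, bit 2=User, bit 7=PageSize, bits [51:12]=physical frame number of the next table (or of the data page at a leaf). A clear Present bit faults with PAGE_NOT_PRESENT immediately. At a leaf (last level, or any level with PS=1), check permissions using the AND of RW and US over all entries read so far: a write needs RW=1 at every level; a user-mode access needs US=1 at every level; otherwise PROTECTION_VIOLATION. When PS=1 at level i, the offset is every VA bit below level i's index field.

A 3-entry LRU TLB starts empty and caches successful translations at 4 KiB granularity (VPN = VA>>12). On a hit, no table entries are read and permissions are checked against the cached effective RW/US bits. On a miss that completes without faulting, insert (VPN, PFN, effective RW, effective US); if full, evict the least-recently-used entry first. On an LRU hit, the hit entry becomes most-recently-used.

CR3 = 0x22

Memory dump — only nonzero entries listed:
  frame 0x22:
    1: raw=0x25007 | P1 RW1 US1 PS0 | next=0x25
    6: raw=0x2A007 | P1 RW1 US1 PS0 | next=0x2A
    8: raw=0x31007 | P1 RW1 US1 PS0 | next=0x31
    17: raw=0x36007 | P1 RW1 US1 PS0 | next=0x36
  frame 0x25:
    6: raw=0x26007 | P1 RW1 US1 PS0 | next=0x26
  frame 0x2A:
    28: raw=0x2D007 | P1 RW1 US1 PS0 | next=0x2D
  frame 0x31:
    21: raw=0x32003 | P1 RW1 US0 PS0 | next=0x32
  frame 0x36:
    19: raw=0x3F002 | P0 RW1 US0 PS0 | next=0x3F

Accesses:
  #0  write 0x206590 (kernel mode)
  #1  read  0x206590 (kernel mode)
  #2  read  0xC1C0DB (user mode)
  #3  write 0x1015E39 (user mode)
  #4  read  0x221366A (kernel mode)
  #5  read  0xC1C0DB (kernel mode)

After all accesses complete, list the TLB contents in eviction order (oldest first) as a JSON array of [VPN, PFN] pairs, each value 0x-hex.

Per-access translation:
#0 VA=0x206590 (w,kernel):
  L0 @0x22[1] → 0x25007  P=1,RW=1,US=1,PS=0
  L1 @0x25[6] → 0x26007  P=1,RW=1,US=1,PS=0
  → PA=0x26590  (2 entries read)
#1 VA=0x206590 (r,kernel):
  TLB hit vpn=0x206 → PA=0x26590
#2 VA=0xC1C0DB (r,user):
  L0 @0x22[6] → 0x2A007  P=1,RW=1,US=1,PS=0
  L1 @0x2A[28] → 0x2D007  P=1,RW=1,US=1,PS=0
  → PA=0x2D0DB  (2 entries read)
#3 VA=0x1015E39 (w,user):
  L0 @0x22[8] → 0x31007  P=1,RW=1,US=1,PS=0
  L1 @0x31[21] → 0x32003  P=1,RW=1,US=0,PS=0
  ⇒ fault: PROTECTION_VIOLATION  — 2 lookups
#4 VA=0x221366A (r,kernel):
  L0 @0x22[17] → 0x36007  P=1,RW=1,US=1,PS=0
  L1 @0x36[19] → 0x3F002  P=0,RW=1,US=0,PS=0
  ⇒ fault: PAGE_NOT_PRESENT  — 2 lookups
#5 VA=0xC1C0DB (r,kernel):
  TLB hit vpn=0xC1C → PA=0x2D0DB

TLB: [["0x206", "0x26"], ["0xC1C", "0x2D"]]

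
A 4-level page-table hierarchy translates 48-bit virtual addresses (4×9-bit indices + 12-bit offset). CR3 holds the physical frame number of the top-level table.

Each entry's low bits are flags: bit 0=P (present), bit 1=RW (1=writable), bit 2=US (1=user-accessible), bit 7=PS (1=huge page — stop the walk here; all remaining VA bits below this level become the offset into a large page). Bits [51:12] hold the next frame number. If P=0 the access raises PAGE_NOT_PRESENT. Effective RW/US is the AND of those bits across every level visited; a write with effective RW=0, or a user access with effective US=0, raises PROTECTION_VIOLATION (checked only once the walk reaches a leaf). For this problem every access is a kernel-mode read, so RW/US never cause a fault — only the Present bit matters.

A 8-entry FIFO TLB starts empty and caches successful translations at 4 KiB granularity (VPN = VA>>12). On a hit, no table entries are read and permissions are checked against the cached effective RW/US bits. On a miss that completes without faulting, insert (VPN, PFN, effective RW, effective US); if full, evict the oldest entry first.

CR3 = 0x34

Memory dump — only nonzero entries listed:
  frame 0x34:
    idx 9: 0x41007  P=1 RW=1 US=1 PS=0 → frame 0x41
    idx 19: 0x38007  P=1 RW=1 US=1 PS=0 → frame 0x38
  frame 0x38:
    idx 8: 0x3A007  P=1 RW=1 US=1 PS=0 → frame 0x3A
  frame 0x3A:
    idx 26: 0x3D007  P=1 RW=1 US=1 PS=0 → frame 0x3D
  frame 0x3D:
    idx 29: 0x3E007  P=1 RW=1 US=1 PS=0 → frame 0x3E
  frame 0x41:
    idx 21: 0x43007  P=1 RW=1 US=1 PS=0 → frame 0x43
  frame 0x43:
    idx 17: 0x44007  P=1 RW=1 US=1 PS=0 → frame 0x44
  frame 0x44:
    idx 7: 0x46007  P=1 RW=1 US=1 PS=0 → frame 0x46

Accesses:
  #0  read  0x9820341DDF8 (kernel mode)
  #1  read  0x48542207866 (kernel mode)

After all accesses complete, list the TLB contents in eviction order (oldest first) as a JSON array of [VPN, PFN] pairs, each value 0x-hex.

Walk each access:
#0 VA=0x9820341DDF8 (r,kernel):
  lvl0: tbl 0x34, slot 19 ⇒ 0x38007 (P1/RW1/US1/PS0)
  lvl1: tbl 0x38, slot 8 ⇒ 0x3A007 (P1/RW1/US1/PS0)
  lvl2: tbl 0x3A, slot 26 ⇒ 0x3D007 (P1/RW1/US1/PS0)
  lvl3: tbl 0x3D, slot 29 ⇒ 0x3E007 (P1/RW1/US1/PS0)
  ✓ 0x3EDF8  — 4 lookups
#1 VA=0x48542207866 (r,kernel):
  lvl0: tbl 0x34, slot 9 ⇒ 0x41007 (P1/RW1/US1/PS0)
  lvl1: tbl 0x41, slot 21 ⇒ 0x43007 (P1/RW1/US1/PS0)
  lvl2: tbl 0x43, slot 17 ⇒ 0x44007 (P1/RW1/US1/PS0)
  lvl3: tbl 0x44, slot 7 ⇒ 0x46007 (P1/RW1/US1/PS0)
  ✓ 0x46866  — 4 lookups

TLB: [["0x9820341D", "0x3E"], ["0x48542207", "0x46"]]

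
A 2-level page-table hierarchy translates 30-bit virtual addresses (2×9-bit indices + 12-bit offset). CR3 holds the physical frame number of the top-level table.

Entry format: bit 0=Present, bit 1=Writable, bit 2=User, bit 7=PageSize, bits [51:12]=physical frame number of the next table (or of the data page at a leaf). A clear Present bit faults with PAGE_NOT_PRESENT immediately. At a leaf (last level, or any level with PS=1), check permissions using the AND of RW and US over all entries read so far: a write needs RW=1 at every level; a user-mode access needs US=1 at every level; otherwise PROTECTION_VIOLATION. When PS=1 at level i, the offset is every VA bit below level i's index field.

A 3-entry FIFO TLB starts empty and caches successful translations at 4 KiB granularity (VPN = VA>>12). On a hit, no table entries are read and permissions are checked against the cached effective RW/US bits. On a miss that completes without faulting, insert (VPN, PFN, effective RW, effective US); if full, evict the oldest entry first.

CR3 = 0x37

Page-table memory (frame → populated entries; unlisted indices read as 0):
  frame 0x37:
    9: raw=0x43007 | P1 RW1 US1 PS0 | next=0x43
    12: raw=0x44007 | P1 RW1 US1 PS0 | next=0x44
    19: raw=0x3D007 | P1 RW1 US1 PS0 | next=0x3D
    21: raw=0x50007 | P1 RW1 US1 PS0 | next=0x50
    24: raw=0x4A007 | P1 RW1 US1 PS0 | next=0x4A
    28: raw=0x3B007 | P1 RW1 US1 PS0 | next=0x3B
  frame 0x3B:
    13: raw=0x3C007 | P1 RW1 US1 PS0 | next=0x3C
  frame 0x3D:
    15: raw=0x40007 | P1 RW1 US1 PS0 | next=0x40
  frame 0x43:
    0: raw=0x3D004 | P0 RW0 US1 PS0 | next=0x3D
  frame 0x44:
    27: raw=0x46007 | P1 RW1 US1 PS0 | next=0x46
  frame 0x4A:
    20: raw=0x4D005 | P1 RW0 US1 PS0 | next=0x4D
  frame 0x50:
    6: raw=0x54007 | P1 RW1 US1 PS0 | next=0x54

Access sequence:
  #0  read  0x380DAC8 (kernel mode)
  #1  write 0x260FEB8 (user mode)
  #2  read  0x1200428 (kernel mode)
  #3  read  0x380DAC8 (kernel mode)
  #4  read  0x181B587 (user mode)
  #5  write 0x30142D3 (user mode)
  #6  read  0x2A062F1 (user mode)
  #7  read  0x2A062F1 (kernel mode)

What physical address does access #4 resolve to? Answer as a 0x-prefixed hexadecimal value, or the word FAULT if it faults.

Trace:
#0 VA=0x380DAC8 (r,kernel):
  lvl0: tbl 0x37, slot 28 ⇒ 0x3B007 (P1/RW1/US1/PS0)
  lvl1: tbl 0x3B, slot 13 ⇒ 0x3C007 (P1/RW1/US1/PS0)
  → PA=0x3CAC8  (2 entries read)
#1 VA=0x260FEB8 (w,user):
  lvl0: tbl 0x37, slot 19 ⇒ 0x3D007 (P1/RW1/US1/PS0)
  lvl1: tbl 0x3D, slot 15 ⇒ 0x40007 (P1/RW1/US1/PS0)
  → PA=0x40EB8  (2 entries read)
#2 VA=0x1200428 (r,kernel):
  lvl0: tbl 0x37, slot 9 ⇒ 0x43007 (P1/RW1/US1/PS0)
  lvl1: tbl 0x43, slot 0 ⇒ 0x3D004 (P0/RW0/US1/PS0)
  → PAGE_NOT_PRESENT  (2 entries read)
#3 VA=0x380DAC8 (r,kernel):
  TLB hit vpn=0x380D → PA=0x3CAC8
#4 VA=0x181B587 (r,user):
  lvl0: tbl 0x37, slot 12 ⇒ 0x44007 (P1/RW1/US1/PS0)
  lvl1: tbl 0x44, slot 27 ⇒ 0x46007 (P1/RW1/US1/PS0)
  → PA=0x46587  (2 entries read)
#5 VA=0x30142D3 (w,user):
  lvl0: tbl 0x37, slot 24 ⇒ 0x4A007 (P1/RW1/US1/PS0)
  lvl1: tbl 0x4A, slot 20 ⇒ 0x4D005 (P1/RW0/US1/PS0)
  → PROTECTION_VIOLATION  (2 entries read)
#6 VA=0x2A062F1 (r,user):
  lvl0: tbl 0x37, slot 21 ⇒ 0x50007 (P1/RW1/US1/PS0)
  lvl1: tbl 0x50, slot 6 ⇒ 0x54007 (P1/RW1/US1/PS0)
  → PA=0x542F1  (2 entries read)
#7 VA=0x2A062F1 (r,kernel):
  TLB hit vpn=0x2A06 → PA=0x542F1

Access #4 PA: 0x46587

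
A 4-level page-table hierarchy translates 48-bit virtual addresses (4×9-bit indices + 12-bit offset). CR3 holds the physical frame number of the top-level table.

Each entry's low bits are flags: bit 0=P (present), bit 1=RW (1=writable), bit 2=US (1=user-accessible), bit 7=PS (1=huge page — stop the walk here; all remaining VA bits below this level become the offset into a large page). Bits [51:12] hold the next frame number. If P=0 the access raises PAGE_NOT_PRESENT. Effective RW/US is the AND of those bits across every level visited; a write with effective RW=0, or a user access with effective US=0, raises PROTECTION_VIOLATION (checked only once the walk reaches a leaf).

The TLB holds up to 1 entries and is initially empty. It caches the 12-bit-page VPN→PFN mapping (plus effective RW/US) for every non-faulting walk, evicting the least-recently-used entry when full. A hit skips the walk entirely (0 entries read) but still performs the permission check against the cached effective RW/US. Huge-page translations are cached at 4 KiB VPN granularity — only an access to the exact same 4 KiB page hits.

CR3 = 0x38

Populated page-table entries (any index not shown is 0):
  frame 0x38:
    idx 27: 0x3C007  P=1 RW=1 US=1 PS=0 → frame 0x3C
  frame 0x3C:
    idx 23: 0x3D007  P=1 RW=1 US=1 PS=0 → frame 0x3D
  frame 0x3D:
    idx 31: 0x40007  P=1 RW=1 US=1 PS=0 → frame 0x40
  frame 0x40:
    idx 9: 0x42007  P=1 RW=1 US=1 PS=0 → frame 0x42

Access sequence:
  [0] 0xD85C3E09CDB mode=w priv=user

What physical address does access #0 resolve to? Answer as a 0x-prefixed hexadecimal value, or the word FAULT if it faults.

Walk each access:
#0 VA=0xD85C3E09CDB (w,user):
  L0 @0x38[27] → 0x3C007  P=1,RW=1,US=1,PS=0
  L1 @0x3C[23] → 0x3D007  P=1,RW=1,US=1,PS=0
  L2 @0x3D[31] → 0x40007  P=1,RW=1,US=1,PS=0
  L3 @0x40[9] → 0x42007  P=1,RW=1,US=1,PS=0
  → PA=0x42CDB  (4 entries read)

Access #0 PA: 0x42CDB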